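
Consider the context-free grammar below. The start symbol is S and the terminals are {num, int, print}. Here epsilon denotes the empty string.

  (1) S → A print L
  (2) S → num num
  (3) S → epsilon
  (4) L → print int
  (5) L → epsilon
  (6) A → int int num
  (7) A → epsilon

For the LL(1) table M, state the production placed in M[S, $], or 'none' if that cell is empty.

S → epsilon

FIRST(L) = {epsilon, print}
FIRST(A) = {epsilon, int}
FIRST(S) = {epsilon, int, num, print}  (via A print L)
FOLLOW(S) includes $ since S is the start symbol.
FOLLOW(S): S appears on no right-hand side. Thus FOLLOW(S) = {$}.
For S → A print L: FIRST(A print L) = {int, print}, so it goes in M[S, t] for t ∈ {int, print}.
For S → num num: FIRST(num num) = {num}, so it goes in M[S, t] for t ∈ {num}.
For S → epsilon: FIRST(epsilon) = {epsilon}, so it goes in M[S, t] for t ∈ {}; since epsilon ∈ FIRST, also for every t ∈ FOLLOW(S) = {$}.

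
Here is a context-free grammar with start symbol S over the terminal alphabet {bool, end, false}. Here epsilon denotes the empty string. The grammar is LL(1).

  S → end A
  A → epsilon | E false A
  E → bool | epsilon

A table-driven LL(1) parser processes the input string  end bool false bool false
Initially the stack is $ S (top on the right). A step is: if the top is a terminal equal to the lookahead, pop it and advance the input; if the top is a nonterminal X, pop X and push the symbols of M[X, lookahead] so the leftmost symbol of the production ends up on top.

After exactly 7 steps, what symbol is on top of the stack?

E

     Stack           Input                        Action
  1  $ S             end bool false bool false $  expand S → end A
  2  $ A end         end bool false bool false $  match end
  3  $ A             bool false bool false $      expand A → E false A
  4  $ A false E     bool false bool false $      expand E → bool
  5  $ A false bool  bool false bool false $      match bool
  6  $ A false       false bool false $           match false
  7  $ A             bool false $                 expand A → E false A
Stack after step 7: $ A false E (top = E).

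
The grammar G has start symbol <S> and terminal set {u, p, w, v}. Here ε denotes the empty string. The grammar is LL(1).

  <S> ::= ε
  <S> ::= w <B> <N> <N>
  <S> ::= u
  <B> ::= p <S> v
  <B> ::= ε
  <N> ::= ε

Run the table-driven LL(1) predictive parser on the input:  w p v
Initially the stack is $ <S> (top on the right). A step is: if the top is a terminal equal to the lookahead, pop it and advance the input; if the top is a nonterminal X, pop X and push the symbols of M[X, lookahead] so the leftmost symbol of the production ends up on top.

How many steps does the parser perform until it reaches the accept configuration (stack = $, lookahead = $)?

8

     Stack              Input    Action
  1  $ <S>              w p v $  expand <S> ::= w <B> <N> <N>
  2  $ <N> <N> <B> w    w p v $  match w
  3  $ <N> <N> <B>      p v $    expand <B> ::= p <S> v
  4  $ <N> <N> v <S> p  p v $    match p
  5  $ <N> <N> v <S>    v $      expand <S> ::= ε
  6  $ <N> <N> v        v $      match v
  7  $ <N> <N>          $        expand <N> ::= ε
  8  $ <N>              $        expand <N> ::= ε
Accept reached after 8 steps.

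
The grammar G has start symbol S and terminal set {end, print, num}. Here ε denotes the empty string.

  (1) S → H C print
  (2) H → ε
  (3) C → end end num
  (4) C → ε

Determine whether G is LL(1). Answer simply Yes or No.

Yes

FIRST(S) = {end, print}
FIRST(H) = {ε}
FIRST(C) = {ε, end}
FOLLOW(S) = {$}
FOLLOW(H) = {end, print}
FOLLOW(C) = {print}
Each cell of M receives at most one production.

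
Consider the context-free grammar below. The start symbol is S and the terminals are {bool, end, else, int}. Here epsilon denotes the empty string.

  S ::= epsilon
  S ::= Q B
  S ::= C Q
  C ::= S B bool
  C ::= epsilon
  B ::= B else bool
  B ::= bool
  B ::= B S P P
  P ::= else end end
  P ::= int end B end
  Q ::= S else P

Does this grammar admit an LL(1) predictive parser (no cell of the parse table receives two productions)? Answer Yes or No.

No

FIRST(S) = {epsilon, bool, else}
FIRST(C) = {epsilon, bool, else}
FIRST(B) = {bool}
FIRST(P) = {else, int}
FIRST(Q) = {bool, else}
FOLLOW(S) = {$, bool, else, int}
FOLLOW(C) = {bool, else}
FOLLOW(B) = {$, bool, else, end, int}
FOLLOW(P) = {$, bool, else, end, int}
FOLLOW(Q) = {$, bool, else, int}
Cell M[B, bool] receives both B ::= B else bool and B ::= bool and B ::= B S P P — the grammar is not LL(1).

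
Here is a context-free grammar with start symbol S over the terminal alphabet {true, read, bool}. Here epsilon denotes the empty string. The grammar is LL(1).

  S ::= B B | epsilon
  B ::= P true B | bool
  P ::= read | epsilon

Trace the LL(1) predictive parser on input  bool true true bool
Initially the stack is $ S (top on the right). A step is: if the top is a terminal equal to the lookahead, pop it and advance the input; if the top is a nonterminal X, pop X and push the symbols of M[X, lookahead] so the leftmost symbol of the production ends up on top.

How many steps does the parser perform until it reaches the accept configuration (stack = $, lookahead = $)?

step 1: stack=$ S  input=bool true true bool $  — expand S ::= B B
step 2: stack=$ B B  input=bool true true bool $  — expand B ::= bool
step 3: stack=$ B bool  input=bool true true bool $  — match bool
step 4: stack=$ B  input=true true bool $  — expand B ::= P true B
step 5: stack=$ B true P  input=true true bool $  — expand P ::= epsilon
step 6: stack=$ B true  input=true true bool $  — match true
step 7: stack=$ B  input=true bool $  — expand B ::= P true B
step 8: stack=$ B true P  input=true bool $  — expand P ::= epsilon
step 9: stack=$ B true  input=true bool $  — match true
step 10: stack=$ B  input=bool $  — expand B ::= bool
step 11: stack=$ bool  input=bool $  — match bool
Accept reached after 11 steps.

11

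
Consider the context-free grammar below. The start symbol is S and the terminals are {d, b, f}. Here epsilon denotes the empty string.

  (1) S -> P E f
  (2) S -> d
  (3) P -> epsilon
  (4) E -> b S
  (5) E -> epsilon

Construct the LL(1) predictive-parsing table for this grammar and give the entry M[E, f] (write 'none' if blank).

FIRST(P): from P->epsilon we get {epsilon}. So FIRST(P) = {epsilon}.
FIRST(E): from E->b S we get {b}; from E->epsilon we get {epsilon}. So FIRST(E) = {epsilon, b}.
FIRST(S): from S->P E f we get {b, f}; from S->d we get {d}. So FIRST(S) = {b, d, f}.
FOLLOW(S) includes $ since S is the start symbol.
FOLLOW(E): in S->P E f, E is followed by f with FIRST {f}. Thus FOLLOW(E) = {f}.
For E -> b S: FIRST(b S) = {b}, so it goes in M[E, t] for t ∈ {b}.
For E -> epsilon: FIRST(epsilon) = {epsilon}, so it goes in M[E, t] for t ∈ {}; since epsilon ∈ FIRST, also for every t ∈ FOLLOW(E) = {f}.

E -> epsilon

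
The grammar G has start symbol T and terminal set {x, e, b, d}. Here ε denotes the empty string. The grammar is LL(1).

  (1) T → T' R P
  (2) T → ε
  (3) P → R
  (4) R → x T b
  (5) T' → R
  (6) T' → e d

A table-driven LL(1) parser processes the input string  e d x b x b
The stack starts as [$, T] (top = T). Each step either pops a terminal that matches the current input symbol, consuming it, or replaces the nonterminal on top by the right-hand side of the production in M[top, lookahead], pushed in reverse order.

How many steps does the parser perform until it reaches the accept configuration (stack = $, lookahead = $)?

step 1: stack=$ T  input=e d x b x b $  — expand T → T' R P
step 2: stack=$ P R T'  input=e d x b x b $  — expand T' → e d
step 3: stack=$ P R d e  input=e d x b x b $  — match e
step 4: stack=$ P R d  input=d x b x b $  — match d
step 5: stack=$ P R  input=x b x b $  — expand R → x T b
step 6: stack=$ P b T x  input=x b x b $  — match x
step 7: stack=$ P b T  input=b x b $  — expand T → ε
step 8: stack=$ P b  input=b x b $  — match b
step 9: stack=$ P  input=x b $  — expand P → R
step 10: stack=$ R  input=x b $  — expand R → x T b
step 11: stack=$ b T x  input=x b $  — match x
step 12: stack=$ b T  input=b $  — expand T → ε
step 13: stack=$ b  input=b $  — match b
Accept reached after 13 steps.

13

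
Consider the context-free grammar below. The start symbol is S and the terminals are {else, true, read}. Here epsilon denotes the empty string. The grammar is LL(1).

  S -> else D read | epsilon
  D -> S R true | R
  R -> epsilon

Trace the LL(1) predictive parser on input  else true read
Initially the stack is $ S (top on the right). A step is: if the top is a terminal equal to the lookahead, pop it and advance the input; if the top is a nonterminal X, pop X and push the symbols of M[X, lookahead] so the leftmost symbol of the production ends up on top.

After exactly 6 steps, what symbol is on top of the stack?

read

step 1: stack=$ S  input=else true read $  — expand S -> else D read
step 2: stack=$ read D else  input=else true read $  — match else
step 3: stack=$ read D  input=true read $  — expand D -> S R true
step 4: stack=$ read true R S  input=true read $  — expand S -> epsilon
step 5: stack=$ read true R  input=true read $  — expand R -> epsilon
step 6: stack=$ read true  input=true read $  — match true
Stack after step 6: $ read (top = read).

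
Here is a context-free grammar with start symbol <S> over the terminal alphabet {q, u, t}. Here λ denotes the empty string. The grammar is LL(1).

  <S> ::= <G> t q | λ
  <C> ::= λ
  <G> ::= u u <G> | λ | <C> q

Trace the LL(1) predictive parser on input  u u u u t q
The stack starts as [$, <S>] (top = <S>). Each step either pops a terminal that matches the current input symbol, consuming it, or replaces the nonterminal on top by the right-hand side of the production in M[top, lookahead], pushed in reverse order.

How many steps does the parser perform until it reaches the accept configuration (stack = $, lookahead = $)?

10

      Stack          Input          Action
   1  $ <S>          u u u u t q $  expand <S> ::= <G> t q
   2  $ q t <G>      u u u u t q $  expand <G> ::= u u <G>
   3  $ q t <G> u u  u u u u t q $  match u
   4  $ q t <G> u    u u u t q $    match u
   5  $ q t <G>      u u t q $      expand <G> ::= u u <G>
   6  $ q t <G> u u  u u t q $      match u
   7  $ q t <G> u    u t q $        match u
   8  $ q t <G>      t q $          expand <G> ::= λ
   9  $ q t          t q $          match t
  10  $ q            q $            match q
Accept reached after 10 steps.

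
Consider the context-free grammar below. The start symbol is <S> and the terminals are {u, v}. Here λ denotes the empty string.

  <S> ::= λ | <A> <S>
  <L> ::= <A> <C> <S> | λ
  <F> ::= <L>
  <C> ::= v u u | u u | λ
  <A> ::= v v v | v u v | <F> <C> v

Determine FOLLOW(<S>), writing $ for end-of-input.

{$, u, v}

FIRST(<C>): from <C>::=v u u we get {v}; from <C>::=u u we get {u}; from <C>::=λ we get {λ}. So FIRST(<C>) = {λ, u, v}.
FIRST(<S>): from <S>::=λ we get {λ}; from <S>::=<A> <S> we get {u, v}. So FIRST(<S>) = {λ, u, v}.
FIRST(<L>): from <L>::=<A> <C> <S> we get {u, v}; from <L>::=λ we get {λ}. So FIRST(<L>) = {λ, u, v}.
FIRST(<F>): from <F>::=<L> we get {λ, u, v}. So FIRST(<F>) = {λ, u, v}.
FIRST(<A>): from <A>::=v v v we get {v}; from <A>::=v u v we get {v}; from <A>::=<F> <C> v we get {u, v}. So FIRST(<A>) = {u, v}.
FOLLOW(<S>) includes $ since <S> is the start symbol.
FOLLOW(<F>): in <A>::=<F> <C> v, <F> is followed by <C> v with FIRST {u, v}. Thus FOLLOW(<F>) = {u, v}.
FOLLOW(<L>): in <F>::=<L>, the suffix after <L> is empty, so FOLLOW(<L>) ⊇ FOLLOW(<F>) = {u, v}. Thus FOLLOW(<L>) = {u, v}.
FOLLOW(<S>): in <S>::=<A> <S>, the suffix after <S> is empty (adds nothing new); in <L>::=<A> <C> <S>, the suffix after <S> is empty, so FOLLOW(<S>) ⊇ FOLLOW(<L>) = {u, v}. Thus FOLLOW(<S>) = {$, u, v}.
FOLLOW(<C>): in <L>::=<A> <C> <S>, <C> is followed by <S> with FIRST {λ, u, v}; in <L>::=<A> <C> <S>, the suffix after <C> is nullable, so FOLLOW(<C>) ⊇ FOLLOW(<L>) = {u, v}; in <A>::=<F> <C> v, <C> is followed by v with FIRST {v}. Thus FOLLOW(<C>) = {u, v}.
FOLLOW(<A>): in <S>::=<A> <S>, <A> is followed by <S> with FIRST {λ, u, v}; in <S>::=<A> <S>, the suffix after <A> is nullable, so FOLLOW(<A>) ⊇ FOLLOW(<S>) = {$, u, v}; in <L>::=<A> <C> <S>, <A> is followed by <C> <S> with FIRST {λ, u, v}; in <L>::=<A> <C> <S>, the suffix after <A> is nullable, so FOLLOW(<A>) ⊇ FOLLOW(<L>) = {u, v}. Thus FOLLOW(<A>) = {$, u, v}.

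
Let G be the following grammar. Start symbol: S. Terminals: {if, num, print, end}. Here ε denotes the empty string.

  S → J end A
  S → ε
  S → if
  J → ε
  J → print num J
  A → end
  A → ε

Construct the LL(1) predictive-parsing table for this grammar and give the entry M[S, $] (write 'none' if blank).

FIRST(J): from J→ε we get {ε}; from J→print num J we get {print}. So FIRST(J) = {ε, print}.
FIRST(A): from A→end we get {end}; from A→ε we get {ε}. So FIRST(A) = {ε, end}.
FIRST(S): from S→J end A we get {end, print}; from S→ε we get {ε}; from S→if we get {if}. So FIRST(S) = {ε, end, if, print}.
FOLLOW(S) includes $ since S is the start symbol.
FOLLOW(S): S appears on no right-hand side. Thus FOLLOW(S) = {$}.
For S → J end A: FIRST(J end A) = {end, print}, so it goes in M[S, t] for t ∈ {end, print}.
For S → ε: FIRST(ε) = {ε}, so it goes in M[S, t] for t ∈ {}; since ε ∈ FIRST, also for every t ∈ FOLLOW(S) = {$}.
For S → if: FIRST(if) = {if}, so it goes in M[S, t] for t ∈ {if}.

S → ε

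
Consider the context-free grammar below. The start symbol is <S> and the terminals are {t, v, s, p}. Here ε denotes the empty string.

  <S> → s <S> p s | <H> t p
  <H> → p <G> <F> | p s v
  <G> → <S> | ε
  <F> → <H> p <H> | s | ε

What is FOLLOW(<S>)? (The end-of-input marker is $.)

{$, p, s, t}

FIRST(<H>) = {p}
FIRST(<S>) = {p, s}  (via <H> t p)
FIRST(<F>) = {ε, p, s}  (via <H> p <H>)
FIRST(<G>) = {ε, p, s}  (via <S>)
FOLLOW(<S>) includes $ since <S> is the start symbol.
FOLLOW(<S>): in <S>→s <S> p s, <S> is followed by p s with FIRST {p}; in <G>→<S>, the suffix after <S> is empty, so FOLLOW(<S>) ⊇ FOLLOW(<G>) = {p, s, t}. Thus FOLLOW(<S>) = {$, p, s, t}.
FOLLOW(<H>): in <S>→<H> t p, <H> is followed by t p with FIRST {t}; in <F>→<H> p <H> (occurrence 1), <H> is followed by p <H> with FIRST {p}; in <F>→<H> p <H> (occurrence 2), the suffix after <H> is empty, so FOLLOW(<H>) ⊇ FOLLOW(<F>) = {p, t}. Thus FOLLOW(<H>) = {p, t}.
FOLLOW(<G>): in <H>→p <G> <F>, <G> is followed by <F> with FIRST {ε, p, s}; in <H>→p <G> <F>, the suffix after <G> is nullable, so FOLLOW(<G>) ⊇ FOLLOW(<H>) = {p, t}. Thus FOLLOW(<G>) = {p, s, t}.
FOLLOW(<F>): in <H>→p <G> <F>, the suffix after <F> is empty, so FOLLOW(<F>) ⊇ FOLLOW(<H>) = {p, t}. Thus FOLLOW(<F>) = {p, t}.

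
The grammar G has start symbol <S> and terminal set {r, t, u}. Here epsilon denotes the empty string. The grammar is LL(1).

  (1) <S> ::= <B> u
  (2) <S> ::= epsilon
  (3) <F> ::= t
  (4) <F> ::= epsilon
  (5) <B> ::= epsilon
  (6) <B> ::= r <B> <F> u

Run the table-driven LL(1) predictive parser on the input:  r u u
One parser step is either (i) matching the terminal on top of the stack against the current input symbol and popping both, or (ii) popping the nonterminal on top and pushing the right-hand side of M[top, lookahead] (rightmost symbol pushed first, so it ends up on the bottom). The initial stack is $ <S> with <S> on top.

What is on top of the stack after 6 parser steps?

u

step 1: stack=$ <S>  input=r u u $  — expand <S> ::= <B> u
step 2: stack=$ u <B>  input=r u u $  — expand <B> ::= r <B> <F> u
step 3: stack=$ u u <F> <B> r  input=r u u $  — match r
step 4: stack=$ u u <F> <B>  input=u u $  — expand <B> ::= epsilon
step 5: stack=$ u u <F>  input=u u $  — expand <F> ::= epsilon
step 6: stack=$ u u  input=u u $  — match u
Stack after step 6: $ u (top = u).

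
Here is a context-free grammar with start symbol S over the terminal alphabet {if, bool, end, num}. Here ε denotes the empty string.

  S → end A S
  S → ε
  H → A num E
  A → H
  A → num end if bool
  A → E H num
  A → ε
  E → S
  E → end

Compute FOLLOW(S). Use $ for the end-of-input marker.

{$, end, num}

FIRST(S) = {ε, end}
FIRST(E) = {ε, end}  (via S)
FIRST(H) = {end, num}  (via A num E)
FIRST(A) = {ε, end, num}  (via H, E H num)
FOLLOW(S) includes $ since S is the start symbol.
FOLLOW(S): in S→end A S, the suffix after S is empty (adds nothing new); in E→S, the suffix after S is empty, so FOLLOW(S) ⊇ FOLLOW(E) = {$, end, num}. Thus FOLLOW(S) = {$, end, num}.
FOLLOW(A): in S→end A S, A is followed by S with FIRST {ε, end}; in S→end A S, the suffix after A is nullable, so FOLLOW(A) ⊇ FOLLOW(S) = {$, end, num}; in H→A num E, A is followed by num E with FIRST {num}. Thus FOLLOW(A) = {$, end, num}.
FOLLOW(H): in A→H, the suffix after H is empty, so FOLLOW(H) ⊇ FOLLOW(A) = {$, end, num}; in A→E H num, H is followed by num with FIRST {num}. Thus FOLLOW(H) = {$, end, num}.
FOLLOW(E): in H→A num E, the suffix after E is empty, so FOLLOW(E) ⊇ FOLLOW(H) = {$, end, num}; in A→E H num, E is followed by H num with FIRST {end, num}. Thus FOLLOW(E) = {$, end, num}.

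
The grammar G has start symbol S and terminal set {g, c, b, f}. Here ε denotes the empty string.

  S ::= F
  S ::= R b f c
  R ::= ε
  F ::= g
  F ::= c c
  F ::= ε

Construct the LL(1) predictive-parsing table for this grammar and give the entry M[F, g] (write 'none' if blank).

FIRST(R) = {ε}
FIRST(F) = {ε, c, g}
FIRST(S) = {ε, b, c, g}  (via F, R b f c)
FOLLOW(S) includes $ since S is the start symbol.
FOLLOW(S): S appears on no right-hand side. Thus FOLLOW(S) = {$}.
FOLLOW(F): in S::=F, the suffix after F is empty, so FOLLOW(F) ⊇ FOLLOW(S) = {$}. Thus FOLLOW(F) = {$}.
For F ::= g: FIRST(g) = {g}, so it goes in M[F, t] for t ∈ {g}.
For F ::= c c: FIRST(c c) = {c}, so it goes in M[F, t] for t ∈ {c}.
For F ::= ε: FIRST(ε) = {ε}, so it goes in M[F, t] for t ∈ {}; since ε ∈ FIRST, also for every t ∈ FOLLOW(F) = {$}.

F ::= g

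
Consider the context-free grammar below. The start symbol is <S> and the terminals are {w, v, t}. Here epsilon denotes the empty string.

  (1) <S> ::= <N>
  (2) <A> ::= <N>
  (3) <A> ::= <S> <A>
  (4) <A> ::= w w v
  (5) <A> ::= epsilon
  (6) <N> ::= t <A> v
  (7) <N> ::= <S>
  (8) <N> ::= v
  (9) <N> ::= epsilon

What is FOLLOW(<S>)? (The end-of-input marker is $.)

{$, t, v, w}

FIRST(<S>) = {epsilon, t, v}  (via <N>)
FIRST(<N>) = {epsilon, t, v}  (via <S>)
FIRST(<A>) = {epsilon, t, v, w}  (via <N>, <S> <A>)
FOLLOW(<S>) includes $ since <S> is the start symbol.
FOLLOW(<A>): in <A>::=<S> <A>, the suffix after <A> is empty (adds nothing new); in <N>::=t <A> v, <A> is followed by v with FIRST {v}. Thus FOLLOW(<A>) = {v}.
FOLLOW(<S>): in <A>::=<S> <A>, <S> is followed by <A> with FIRST {epsilon, t, v, w}; in <A>::=<S> <A>, the suffix after <S> is nullable, so FOLLOW(<S>) ⊇ FOLLOW(<A>) = {v}; in <N>::=<S>, the suffix after <S> is empty, so FOLLOW(<S>) ⊇ FOLLOW(<N>) = {$, t, v, w}. Thus FOLLOW(<S>) = {$, t, v, w}.
FOLLOW(<N>): in <S>::=<N>, the suffix after <N> is empty, so FOLLOW(<N>) ⊇ FOLLOW(<S>) = {$, t, v, w}; in <A>::=<N>, the suffix after <N> is empty, so FOLLOW(<N>) ⊇ FOLLOW(<A>) = {v}. Thus FOLLOW(<N>) = {$, t, v, w}.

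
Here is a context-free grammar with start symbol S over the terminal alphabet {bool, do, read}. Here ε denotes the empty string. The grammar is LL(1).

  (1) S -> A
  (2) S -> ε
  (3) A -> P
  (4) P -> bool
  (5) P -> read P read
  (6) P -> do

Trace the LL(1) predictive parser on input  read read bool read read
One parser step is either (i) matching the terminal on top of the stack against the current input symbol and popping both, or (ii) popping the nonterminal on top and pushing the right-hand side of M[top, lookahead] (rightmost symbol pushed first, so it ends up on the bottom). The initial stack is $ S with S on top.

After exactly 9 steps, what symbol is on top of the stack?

step 1: stack=$ S  input=read read bool read read $  — expand S -> A
step 2: stack=$ A  input=read read bool read read $  — expand A -> P
step 3: stack=$ P  input=read read bool read read $  — expand P -> read P read
step 4: stack=$ read P read  input=read read bool read read $  — match read
step 5: stack=$ read P  input=read bool read read $  — expand P -> read P read
step 6: stack=$ read read P read  input=read bool read read $  — match read
step 7: stack=$ read read P  input=bool read read $  — expand P -> bool
step 8: stack=$ read read bool  input=bool read read $  — match bool
step 9: stack=$ read read  input=read read $  — match read
Stack after step 9: $ read (top = read).

read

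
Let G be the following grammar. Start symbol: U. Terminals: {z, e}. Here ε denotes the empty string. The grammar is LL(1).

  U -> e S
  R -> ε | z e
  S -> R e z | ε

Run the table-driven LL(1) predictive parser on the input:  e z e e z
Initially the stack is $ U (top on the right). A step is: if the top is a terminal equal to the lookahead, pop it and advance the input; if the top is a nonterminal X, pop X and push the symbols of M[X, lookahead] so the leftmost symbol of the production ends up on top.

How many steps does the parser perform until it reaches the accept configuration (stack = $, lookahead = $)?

     Stack      Input        Action
  1  $ U        e z e e z $  expand U -> e S
  2  $ S e      e z e e z $  match e
  3  $ S        z e e z $    expand S -> R e z
  4  $ z e R    z e e z $    expand R -> z e
  5  $ z e e z  z e e z $    match z
  6  $ z e e    e e z $      match e
  7  $ z e      e z $        match e
  8  $ z        z $          match z
Accept reached after 8 steps.

8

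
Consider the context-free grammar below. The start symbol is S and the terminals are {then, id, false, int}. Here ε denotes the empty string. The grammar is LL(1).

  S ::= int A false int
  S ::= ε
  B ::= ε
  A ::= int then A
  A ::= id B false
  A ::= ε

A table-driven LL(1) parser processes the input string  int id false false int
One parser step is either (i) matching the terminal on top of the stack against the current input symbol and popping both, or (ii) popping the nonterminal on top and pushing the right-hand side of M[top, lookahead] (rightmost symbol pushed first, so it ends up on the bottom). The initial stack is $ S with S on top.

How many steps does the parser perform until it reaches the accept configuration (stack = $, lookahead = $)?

8

step 1: stack=$ S  input=int id false false int $  — expand S ::= int A false int
step 2: stack=$ int false A int  input=int id false false int $  — match int
step 3: stack=$ int false A  input=id false false int $  — expand A ::= id B false
step 4: stack=$ int false false B id  input=id false false int $  — match id
step 5: stack=$ int false false B  input=false false int $  — expand B ::= ε
step 6: stack=$ int false false  input=false false int $  — match false
step 7: stack=$ int false  input=false int $  — match false
step 8: stack=$ int  input=int $  — match int
Accept reached after 8 steps.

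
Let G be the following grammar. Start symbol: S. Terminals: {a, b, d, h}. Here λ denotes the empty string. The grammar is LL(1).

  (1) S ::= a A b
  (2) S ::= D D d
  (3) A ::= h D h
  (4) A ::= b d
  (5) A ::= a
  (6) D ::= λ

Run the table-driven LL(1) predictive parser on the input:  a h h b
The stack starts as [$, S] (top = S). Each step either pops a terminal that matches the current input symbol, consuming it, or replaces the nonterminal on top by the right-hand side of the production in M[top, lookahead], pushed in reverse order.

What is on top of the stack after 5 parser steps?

step 1: stack=$ S  input=a h h b $  — expand S ::= a A b
step 2: stack=$ b A a  input=a h h b $  — match a
step 3: stack=$ b A  input=h h b $  — expand A ::= h D h
step 4: stack=$ b h D h  input=h h b $  — match h
step 5: stack=$ b h D  input=h b $  — expand D ::= λ
Stack after step 5: $ b h (top = h).

h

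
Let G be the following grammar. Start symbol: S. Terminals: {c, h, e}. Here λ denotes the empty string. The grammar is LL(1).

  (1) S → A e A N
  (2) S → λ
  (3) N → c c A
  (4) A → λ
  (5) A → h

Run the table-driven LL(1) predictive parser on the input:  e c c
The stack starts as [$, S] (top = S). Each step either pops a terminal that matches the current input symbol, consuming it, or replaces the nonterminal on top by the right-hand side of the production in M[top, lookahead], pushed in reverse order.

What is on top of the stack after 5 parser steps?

step 1: stack=$ S  input=e c c $  — expand S → A e A N
step 2: stack=$ N A e A  input=e c c $  — expand A → λ
step 3: stack=$ N A e  input=e c c $  — match e
step 4: stack=$ N A  input=c c $  — expand A → λ
step 5: stack=$ N  input=c c $  — expand N → c c A
Stack after step 5: $ A c c (top = c).

c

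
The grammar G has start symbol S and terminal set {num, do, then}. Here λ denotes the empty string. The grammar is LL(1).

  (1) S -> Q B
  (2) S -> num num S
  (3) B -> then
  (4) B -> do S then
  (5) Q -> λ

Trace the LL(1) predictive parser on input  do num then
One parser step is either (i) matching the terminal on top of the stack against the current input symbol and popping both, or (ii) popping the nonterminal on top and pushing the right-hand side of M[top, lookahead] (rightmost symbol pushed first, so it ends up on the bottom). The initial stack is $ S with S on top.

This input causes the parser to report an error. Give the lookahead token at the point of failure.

step 1: stack=$ S  input=do num then $  — expand S -> Q B
step 2: stack=$ B Q  input=do num then $  — expand Q -> λ
step 3: stack=$ B  input=do num then $  — expand B -> do S then
step 4: stack=$ then S do  input=do num then $  — match do
step 5: stack=$ then S  input=num then $  — expand S -> num num S
step 6: stack=$ then S num num  input=num then $  — match num
step 7: stack=$ then S num  input=then $  — error: top is terminal num but lookahead is then

then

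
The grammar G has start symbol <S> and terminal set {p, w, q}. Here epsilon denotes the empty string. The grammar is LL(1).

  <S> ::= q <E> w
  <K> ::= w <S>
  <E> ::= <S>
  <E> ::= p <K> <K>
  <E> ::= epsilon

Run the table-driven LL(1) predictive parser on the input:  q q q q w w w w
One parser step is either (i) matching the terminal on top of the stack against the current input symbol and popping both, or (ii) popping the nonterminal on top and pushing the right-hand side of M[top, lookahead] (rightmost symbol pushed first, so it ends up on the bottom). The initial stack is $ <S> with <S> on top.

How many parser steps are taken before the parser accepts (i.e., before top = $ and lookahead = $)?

step 1: stack=$ <S>  input=q q q q w w w w $  — expand <S> ::= q <E> w
step 2: stack=$ w <E> q  input=q q q q w w w w $  — match q
step 3: stack=$ w <E>  input=q q q w w w w $  — expand <E> ::= <S>
step 4: stack=$ w <S>  input=q q q w w w w $  — expand <S> ::= q <E> w
step 5: stack=$ w w <E> q  input=q q q w w w w $  — match q
step 6: stack=$ w w <E>  input=q q w w w w $  — expand <E> ::= <S>
step 7: stack=$ w w <S>  input=q q w w w w $  — expand <S> ::= q <E> w
step 8: stack=$ w w w <E> q  input=q q w w w w $  — match q
step 9: stack=$ w w w <E>  input=q w w w w $  — expand <E> ::= <S>
step 10: stack=$ w w w <S>  input=q w w w w $  — expand <S> ::= q <E> w
step 11: stack=$ w w w w <E> q  input=q w w w w $  — match q
step 12: stack=$ w w w w <E>  input=w w w w $  — expand <E> ::= epsilon
step 13: stack=$ w w w w  input=w w w w $  — match w
step 14: stack=$ w w w  input=w w w $  — match w
step 15: stack=$ w w  input=w w $  — match w
step 16: stack=$ w  input=w $  — match w
Accept reached after 16 steps.

16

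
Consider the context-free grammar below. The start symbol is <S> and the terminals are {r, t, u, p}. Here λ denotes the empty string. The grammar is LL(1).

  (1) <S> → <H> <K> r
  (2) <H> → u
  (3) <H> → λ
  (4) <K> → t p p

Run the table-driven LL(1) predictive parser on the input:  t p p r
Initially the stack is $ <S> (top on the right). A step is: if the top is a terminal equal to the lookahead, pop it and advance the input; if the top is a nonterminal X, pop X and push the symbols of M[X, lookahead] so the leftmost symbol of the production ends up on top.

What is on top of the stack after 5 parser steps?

p

     Stack        Input      Action
  1  $ <S>        t p p r $  expand <S> → <H> <K> r
  2  $ r <K> <H>  t p p r $  expand <H> → λ
  3  $ r <K>      t p p r $  expand <K> → t p p
  4  $ r p p t    t p p r $  match t
  5  $ r p p      p p r $    match p
Stack after step 5: $ r p (top = p).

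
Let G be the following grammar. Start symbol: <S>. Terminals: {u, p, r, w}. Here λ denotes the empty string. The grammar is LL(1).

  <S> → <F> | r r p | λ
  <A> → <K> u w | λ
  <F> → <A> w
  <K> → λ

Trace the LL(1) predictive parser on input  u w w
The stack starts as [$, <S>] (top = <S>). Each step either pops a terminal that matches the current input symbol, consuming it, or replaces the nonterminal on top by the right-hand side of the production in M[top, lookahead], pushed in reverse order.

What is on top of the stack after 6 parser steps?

w

     Stack        Input    Action
  1  $ <S>        u w w $  expand <S> → <F>
  2  $ <F>        u w w $  expand <F> → <A> w
  3  $ w <A>      u w w $  expand <A> → <K> u w
  4  $ w w u <K>  u w w $  expand <K> → λ
  5  $ w w u      u w w $  match u
  6  $ w w        w w $    match w
Stack after step 6: $ w (top = w).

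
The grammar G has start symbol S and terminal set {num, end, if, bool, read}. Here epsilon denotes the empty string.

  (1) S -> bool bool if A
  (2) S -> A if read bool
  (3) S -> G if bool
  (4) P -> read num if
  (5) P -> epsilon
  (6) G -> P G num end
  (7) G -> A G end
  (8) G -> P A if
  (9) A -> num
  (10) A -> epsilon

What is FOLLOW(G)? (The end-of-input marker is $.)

{end, if, num}

FIRST(P): from P->read num if we get {read}; from P->epsilon we get {epsilon}. So FIRST(P) = {epsilon, read}.
FIRST(A): from A->num we get {num}; from A->epsilon we get {epsilon}. So FIRST(A) = {epsilon, num}.
FIRST(G): from G->P G num end we get {if, num, read}; from G->A G end we get {if, num, read}; from G->P A if we get {if, num, read}. So FIRST(G) = {if, num, read}.
FIRST(S): from S->bool bool if A we get {bool}; from S->A if read bool we get {if, num}; from S->G if bool we get {if, num, read}. So FIRST(S) = {bool, if, num, read}.
FOLLOW(S) includes $ since S is the start symbol.
FOLLOW(S): S appears on no right-hand side. Thus FOLLOW(S) = {$}.
FOLLOW(P): in G->P G num end, P is followed by G num end with FIRST {if, num, read}; in G->P A if, P is followed by A if with FIRST {if, num}. Thus FOLLOW(P) = {if, num, read}.
FOLLOW(G): in S->G if bool, G is followed by if bool with FIRST {if}; in G->P G num end, G is followed by num end with FIRST {num}; in G->A G end, G is followed by end with FIRST {end}. Thus FOLLOW(G) = {end, if, num}.
FOLLOW(A): in S->bool bool if A, the suffix after A is empty, so FOLLOW(A) ⊇ FOLLOW(S) = {$}; in S->A if read bool, A is followed by if read bool with FIRST {if}; in G->A G end, A is followed by G end with FIRST {if, num, read}; in G->P A if, A is followed by if with FIRST {if}. Thus FOLLOW(A) = {$, if, num, read}.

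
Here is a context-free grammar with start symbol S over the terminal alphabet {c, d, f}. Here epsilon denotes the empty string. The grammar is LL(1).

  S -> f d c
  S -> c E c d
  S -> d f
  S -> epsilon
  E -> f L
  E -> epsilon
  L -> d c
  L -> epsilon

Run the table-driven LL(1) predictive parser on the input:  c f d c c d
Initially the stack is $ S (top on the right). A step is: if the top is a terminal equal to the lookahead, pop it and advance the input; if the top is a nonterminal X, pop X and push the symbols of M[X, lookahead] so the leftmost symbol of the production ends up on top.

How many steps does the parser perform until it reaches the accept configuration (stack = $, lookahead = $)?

step 1: stack=$ S  input=c f d c c d $  — expand S -> c E c d
step 2: stack=$ d c E c  input=c f d c c d $  — match c
step 3: stack=$ d c E  input=f d c c d $  — expand E -> f L
step 4: stack=$ d c L f  input=f d c c d $  — match f
step 5: stack=$ d c L  input=d c c d $  — expand L -> d c
step 6: stack=$ d c c d  input=d c c d $  — match d
step 7: stack=$ d c c  input=c c d $  — match c
step 8: stack=$ d c  input=c d $  — match c
step 9: stack=$ d  input=d $  — match d
Accept reached after 9 steps.

9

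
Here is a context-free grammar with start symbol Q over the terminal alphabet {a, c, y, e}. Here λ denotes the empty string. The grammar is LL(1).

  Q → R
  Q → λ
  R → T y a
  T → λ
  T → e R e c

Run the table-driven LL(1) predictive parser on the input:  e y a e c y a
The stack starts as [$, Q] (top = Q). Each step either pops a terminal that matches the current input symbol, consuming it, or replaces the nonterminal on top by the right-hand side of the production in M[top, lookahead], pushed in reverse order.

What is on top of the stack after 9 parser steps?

step 1: stack=$ Q  input=e y a e c y a $  — expand Q → R
step 2: stack=$ R  input=e y a e c y a $  — expand R → T y a
step 3: stack=$ a y T  input=e y a e c y a $  — expand T → e R e c
step 4: stack=$ a y c e R e  input=e y a e c y a $  — match e
step 5: stack=$ a y c e R  input=y a e c y a $  — expand R → T y a
step 6: stack=$ a y c e a y T  input=y a e c y a $  — expand T → λ
step 7: stack=$ a y c e a y  input=y a e c y a $  — match y
step 8: stack=$ a y c e a  input=a e c y a $  — match a
step 9: stack=$ a y c e  input=e c y a $  — match e
Stack after step 9: $ a y c (top = c).

c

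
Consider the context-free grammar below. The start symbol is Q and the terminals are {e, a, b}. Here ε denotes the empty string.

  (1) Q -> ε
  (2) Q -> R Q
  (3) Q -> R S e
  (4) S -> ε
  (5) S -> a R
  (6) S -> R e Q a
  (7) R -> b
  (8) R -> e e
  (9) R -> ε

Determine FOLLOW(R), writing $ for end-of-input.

{$, a, b, e}

FIRST(R): from R->b we get {b}; from R->e e we get {e}; from R->ε we get {ε}. So FIRST(R) = {ε, b, e}.
FIRST(S): from S->ε we get {ε}; from S->a R we get {a}; from S->R e Q a we get {b, e}. So FIRST(S) = {ε, a, b, e}.
FIRST(Q): from Q->ε we get {ε}; from Q->R Q we get {ε, a, b, e}; from Q->R S e we get {a, b, e}. So FIRST(Q) = {ε, a, b, e}.
FOLLOW(Q) includes $ since Q is the start symbol.
FOLLOW(Q): in Q->R Q, the suffix after Q is empty (adds nothing new); in S->R e Q a, Q is followed by a with FIRST {a}. Thus FOLLOW(Q) = {$, a}.
FOLLOW(S): in Q->R S e, S is followed by e with FIRST {e}. Thus FOLLOW(S) = {e}.
FOLLOW(R): in Q->R Q, R is followed by Q with FIRST {ε, a, b, e}; in Q->R Q, the suffix after R is nullable, so FOLLOW(R) ⊇ FOLLOW(Q) = {$, a}; in Q->R S e, R is followed by S e with FIRST {a, b, e}; in S->a R, the suffix after R is empty, so FOLLOW(R) ⊇ FOLLOW(S) = {e}; in S->R e Q a, R is followed by e Q a with FIRST {e}. Thus FOLLOW(R) = {$, a, b, e}.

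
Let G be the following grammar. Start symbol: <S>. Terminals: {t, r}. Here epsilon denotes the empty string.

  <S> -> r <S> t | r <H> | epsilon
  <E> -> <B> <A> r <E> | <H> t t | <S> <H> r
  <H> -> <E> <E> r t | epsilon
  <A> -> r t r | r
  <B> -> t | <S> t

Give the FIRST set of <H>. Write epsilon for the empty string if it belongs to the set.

FIRST(<S>) = {epsilon, r}
FIRST(<A>) = {r}
FIRST(<B>) = {r, t}  (via <S> t)
FIRST(<E>) = {r, t}  (via <B> <A> r <E>, <H> t t, <S> <H> r)
FIRST(<H>) = {epsilon, r, t}  (via <E> <E> r t)

{epsilon, r, t}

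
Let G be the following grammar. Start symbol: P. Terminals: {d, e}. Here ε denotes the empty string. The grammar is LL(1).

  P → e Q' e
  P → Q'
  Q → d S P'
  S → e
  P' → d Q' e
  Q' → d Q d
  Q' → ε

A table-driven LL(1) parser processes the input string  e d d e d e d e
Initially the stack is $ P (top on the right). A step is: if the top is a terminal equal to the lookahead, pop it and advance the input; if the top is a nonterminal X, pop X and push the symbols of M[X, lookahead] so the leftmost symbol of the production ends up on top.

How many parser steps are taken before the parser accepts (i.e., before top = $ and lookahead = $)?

14

      Stack         Input              Action
   1  $ P           e d d e d e d e $  expand P → e Q' e
   2  $ e Q' e      e d d e d e d e $  match e
   3  $ e Q'        d d e d e d e $    expand Q' → d Q d
   4  $ e d Q d     d d e d e d e $    match d
   5  $ e d Q       d e d e d e $      expand Q → d S P'
   6  $ e d P' S d  d e d e d e $      match d
   7  $ e d P' S    e d e d e $        expand S → e
   8  $ e d P' e    e d e d e $        match e
   9  $ e d P'      d e d e $          expand P' → d Q' e
  10  $ e d e Q' d  d e d e $          match d
  11  $ e d e Q'    e d e $            expand Q' → ε
  12  $ e d e       e d e $            match e
  13  $ e d         d e $              match d
  14  $ e           e $                match e
Accept reached after 14 steps.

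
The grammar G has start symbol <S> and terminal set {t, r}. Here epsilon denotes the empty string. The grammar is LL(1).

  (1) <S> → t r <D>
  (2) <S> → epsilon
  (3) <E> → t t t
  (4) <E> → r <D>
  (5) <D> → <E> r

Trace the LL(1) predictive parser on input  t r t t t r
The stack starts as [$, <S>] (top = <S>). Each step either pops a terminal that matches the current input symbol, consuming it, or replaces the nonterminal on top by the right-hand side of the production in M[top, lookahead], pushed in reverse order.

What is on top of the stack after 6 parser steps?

t

step 1: stack=$ <S>  input=t r t t t r $  — expand <S> → t r <D>
step 2: stack=$ <D> r t  input=t r t t t r $  — match t
step 3: stack=$ <D> r  input=r t t t r $  — match r
step 4: stack=$ <D>  input=t t t r $  — expand <D> → <E> r
step 5: stack=$ r <E>  input=t t t r $  — expand <E> → t t t
step 6: stack=$ r t t t  input=t t t r $  — match t
Stack after step 6: $ r t t (top = t).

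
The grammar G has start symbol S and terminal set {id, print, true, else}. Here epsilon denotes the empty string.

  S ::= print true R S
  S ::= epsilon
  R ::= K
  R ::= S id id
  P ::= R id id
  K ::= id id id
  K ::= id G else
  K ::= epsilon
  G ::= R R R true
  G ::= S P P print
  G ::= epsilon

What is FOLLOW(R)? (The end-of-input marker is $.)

{$, id, print, true}

FIRST(S): from S::=print true R S we get {print}; from S::=epsilon we get {epsilon}. So FIRST(S) = {epsilon, print}.
FIRST(K): from K::=id id id we get {id}; from K::=id G else we get {id}; from K::=epsilon we get {epsilon}. So FIRST(K) = {epsilon, id}.
FIRST(R): from R::=K we get {epsilon, id}; from R::=S id id we get {id, print}. So FIRST(R) = {epsilon, id, print}.
FIRST(P): from P::=R id id we get {id, print}. So FIRST(P) = {id, print}.
FIRST(G): from G::=R R R true we get {id, print, true}; from G::=S P P print we get {id, print}; from G::=epsilon we get {epsilon}. So FIRST(G) = {epsilon, id, print, true}.
FOLLOW(S) includes $ since S is the start symbol.
FOLLOW(S): in S::=print true R S, the suffix after S is empty (adds nothing new); in R::=S id id, S is followed by id id with FIRST {id}; in G::=S P P print, S is followed by P P print with FIRST {id, print}. Thus FOLLOW(S) = {$, id, print}.
FOLLOW(R): in S::=print true R S, R is followed by S with FIRST {epsilon, print}; in S::=print true R S, the suffix after R is nullable, so FOLLOW(R) ⊇ FOLLOW(S) = {$, id, print}; in P::=R id id, R is followed by id id with FIRST {id}; in G::=R R R true (occurrence 1), R is followed by R R true with FIRST {id, print, true}; in G::=R R R true (occurrence 2), R is followed by R true with FIRST {id, print, true}; in G::=R R R true (occurrence 3), R is followed by true with FIRST {true}. Thus FOLLOW(R) = {$, id, print, true}.
FOLLOW(P): in G::=S P P print (occurrence 1), P is followed by P print with FIRST {id, print}; in G::=S P P print (occurrence 2), P is followed by print with FIRST {print}. Thus FOLLOW(P) = {id, print}.
FOLLOW(K): in R::=K, the suffix after K is empty, so FOLLOW(K) ⊇ FOLLOW(R) = {$, id, print, true}. Thus FOLLOW(K) = {$, id, print, true}.
FOLLOW(G): in K::=id G else, G is followed by else with FIRST {else}. Thus FOLLOW(G) = {else}.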